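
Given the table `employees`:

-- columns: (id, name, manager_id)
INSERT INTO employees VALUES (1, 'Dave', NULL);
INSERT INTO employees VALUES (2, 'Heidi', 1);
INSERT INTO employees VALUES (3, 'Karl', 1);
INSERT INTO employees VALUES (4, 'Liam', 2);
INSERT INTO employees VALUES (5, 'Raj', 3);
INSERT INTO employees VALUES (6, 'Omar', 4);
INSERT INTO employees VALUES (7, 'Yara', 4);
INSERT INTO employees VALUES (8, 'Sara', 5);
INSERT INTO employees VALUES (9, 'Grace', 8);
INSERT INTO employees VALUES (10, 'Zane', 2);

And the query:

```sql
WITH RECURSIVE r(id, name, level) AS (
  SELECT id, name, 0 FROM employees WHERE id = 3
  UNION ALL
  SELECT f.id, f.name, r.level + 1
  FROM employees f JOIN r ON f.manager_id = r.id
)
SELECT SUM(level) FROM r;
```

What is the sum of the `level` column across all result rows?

Base: id=3 (Karl) at level 0.
Iteration 1: rows with manager_id in {3} -> Raj (id 5, level 1).
Iteration 2: rows with manager_id in {5} -> Sara (id 8, level 2).
Iteration 3: rows with manager_id in {8} -> Grace (id 9, level 3).
Iteration 4: no rows with manager_id in {9}; recursion stops.
SUM(level) = 0 + 1 + 2 + 3 = 6.

6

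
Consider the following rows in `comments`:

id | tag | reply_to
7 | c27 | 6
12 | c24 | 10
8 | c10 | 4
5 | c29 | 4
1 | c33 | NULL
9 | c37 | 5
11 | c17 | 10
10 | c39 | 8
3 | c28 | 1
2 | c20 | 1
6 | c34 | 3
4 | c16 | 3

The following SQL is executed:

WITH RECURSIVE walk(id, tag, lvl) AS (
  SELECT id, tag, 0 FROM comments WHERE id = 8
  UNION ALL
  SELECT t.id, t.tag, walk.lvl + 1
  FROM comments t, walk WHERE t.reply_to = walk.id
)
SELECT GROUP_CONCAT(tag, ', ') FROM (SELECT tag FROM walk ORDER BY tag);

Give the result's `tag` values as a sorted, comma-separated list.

Base: id=8 (c10) at lvl 0.
Iteration 1: rows with reply_to in {8} -> c39 (id 10, lvl 1).
Iteration 2: rows with reply_to in {10} -> c17 (id 11, lvl 2), c24 (id 12, lvl 2).
Iteration 3: no rows with reply_to in {11,12}; recursion stops.

c10, c17, c24, c39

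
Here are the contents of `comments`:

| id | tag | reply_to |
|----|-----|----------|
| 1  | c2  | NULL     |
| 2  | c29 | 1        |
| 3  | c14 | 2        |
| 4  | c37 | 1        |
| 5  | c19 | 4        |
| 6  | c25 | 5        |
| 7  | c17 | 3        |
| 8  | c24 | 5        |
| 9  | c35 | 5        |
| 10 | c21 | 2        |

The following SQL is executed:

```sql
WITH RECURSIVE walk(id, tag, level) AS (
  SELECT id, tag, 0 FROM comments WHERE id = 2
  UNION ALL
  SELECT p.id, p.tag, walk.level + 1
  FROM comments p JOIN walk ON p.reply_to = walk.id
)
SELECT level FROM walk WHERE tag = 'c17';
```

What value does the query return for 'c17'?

Base: id=2 (c29) at level 0.
Iteration 1: rows with reply_to in {2} -> c14 (id 3, level 1), c21 (id 10, level 1).
Iteration 2: rows with reply_to in {3,10} -> c17 (id 7, level 2).
Iteration 3: no rows with reply_to in {7}; recursion stops.

2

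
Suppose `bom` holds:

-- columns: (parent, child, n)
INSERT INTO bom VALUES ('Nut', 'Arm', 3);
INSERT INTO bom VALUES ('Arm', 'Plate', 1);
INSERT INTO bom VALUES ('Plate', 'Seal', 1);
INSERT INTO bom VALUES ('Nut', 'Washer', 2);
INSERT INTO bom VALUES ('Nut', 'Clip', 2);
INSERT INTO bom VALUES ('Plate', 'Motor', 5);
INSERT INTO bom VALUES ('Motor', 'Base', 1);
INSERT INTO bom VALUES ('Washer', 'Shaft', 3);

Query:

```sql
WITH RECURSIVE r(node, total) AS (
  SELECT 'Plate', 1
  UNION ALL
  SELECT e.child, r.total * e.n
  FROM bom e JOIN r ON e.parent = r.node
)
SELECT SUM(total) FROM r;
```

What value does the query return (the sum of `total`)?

12

Base: (Plate, total=1).
Iteration 1: components of {Plate} -> Motor = 1*5 = 5, Seal = 1*1 = 1.
Iteration 2: components of {Motor,Seal} -> Base = 5*1 = 5.
Iteration 3: no further components; recursion stops.
SUM(total) = 1 + 1 + 5 + 5 = 12.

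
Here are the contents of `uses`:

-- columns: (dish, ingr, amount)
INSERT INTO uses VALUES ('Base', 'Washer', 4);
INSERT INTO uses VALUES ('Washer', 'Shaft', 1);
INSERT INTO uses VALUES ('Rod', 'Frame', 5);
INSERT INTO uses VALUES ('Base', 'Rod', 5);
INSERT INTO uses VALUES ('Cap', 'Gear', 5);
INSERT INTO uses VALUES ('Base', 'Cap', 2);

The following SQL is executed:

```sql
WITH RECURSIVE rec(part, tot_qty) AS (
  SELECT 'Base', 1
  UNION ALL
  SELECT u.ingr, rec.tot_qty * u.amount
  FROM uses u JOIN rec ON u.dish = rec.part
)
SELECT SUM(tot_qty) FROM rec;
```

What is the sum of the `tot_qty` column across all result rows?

Base: (Base, tot_qty=1).
Iteration 1: components of {Base} -> Cap = 1*2 = 2, Rod = 1*5 = 5, Washer = 1*4 = 4.
Iteration 2: components of {Cap,Rod,Washer} -> Frame = 5*5 = 25, Gear = 2*5 = 10, Shaft = 4*1 = 4.
Iteration 3: no further components; recursion stops.
SUM(tot_qty) = 1 + 4 + 5 + 2 + 4 + 25 + 10 = 51.

51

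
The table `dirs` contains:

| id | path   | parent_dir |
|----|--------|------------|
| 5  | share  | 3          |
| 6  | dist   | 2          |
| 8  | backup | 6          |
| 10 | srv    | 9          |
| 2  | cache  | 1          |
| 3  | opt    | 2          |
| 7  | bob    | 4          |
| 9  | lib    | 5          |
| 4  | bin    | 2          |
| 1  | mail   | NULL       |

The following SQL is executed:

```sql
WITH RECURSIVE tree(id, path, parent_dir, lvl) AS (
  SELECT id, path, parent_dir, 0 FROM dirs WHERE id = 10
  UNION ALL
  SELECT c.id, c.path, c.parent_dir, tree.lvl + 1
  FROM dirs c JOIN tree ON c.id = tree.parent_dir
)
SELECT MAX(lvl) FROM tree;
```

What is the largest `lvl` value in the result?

Base: id=10 (srv), parent_dir=9, lvl 0.
Iteration 1: join on id=9 -> lib (id 9, parent_dir=5, lvl 1).
Iteration 2: join on id=5 -> share (id 5, parent_dir=3, lvl 2).
Iteration 3: join on id=3 -> opt (id 3, parent_dir=2, lvl 3).
Iteration 4: join on id=2 -> cache (id 2, parent_dir=1, lvl 4).
Iteration 5: join on id=1 -> mail (id 1, parent_dir=NULL, lvl 5).
Iteration 6: parent_dir is NULL; no match; recursion stops.
lvl values: 0, 1, 2, 3, 4, 5; the maximum is 5.

5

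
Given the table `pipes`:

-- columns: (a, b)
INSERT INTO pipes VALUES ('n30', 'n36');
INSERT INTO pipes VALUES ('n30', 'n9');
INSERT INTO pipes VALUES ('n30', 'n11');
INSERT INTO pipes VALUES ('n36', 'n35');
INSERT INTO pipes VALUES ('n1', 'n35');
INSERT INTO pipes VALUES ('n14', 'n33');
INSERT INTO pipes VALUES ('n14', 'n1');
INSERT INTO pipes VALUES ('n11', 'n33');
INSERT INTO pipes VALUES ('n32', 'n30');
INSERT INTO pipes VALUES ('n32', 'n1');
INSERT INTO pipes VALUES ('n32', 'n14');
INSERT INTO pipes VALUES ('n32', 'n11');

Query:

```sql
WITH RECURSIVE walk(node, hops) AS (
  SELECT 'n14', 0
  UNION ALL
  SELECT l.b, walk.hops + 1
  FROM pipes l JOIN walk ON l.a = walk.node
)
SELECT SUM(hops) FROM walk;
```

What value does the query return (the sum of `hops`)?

Base: (n14, hops=0).
Iteration 1: edges from {n14} -> (n1, hops=1), (n33, hops=1).
Iteration 2: edges from {n1,n33} -> (n35, hops=2).
Iteration 3: no outgoing edges from {n35}; recursion stops.
SUM(hops) = 0 + 1 + 1 + 2 = 4.

4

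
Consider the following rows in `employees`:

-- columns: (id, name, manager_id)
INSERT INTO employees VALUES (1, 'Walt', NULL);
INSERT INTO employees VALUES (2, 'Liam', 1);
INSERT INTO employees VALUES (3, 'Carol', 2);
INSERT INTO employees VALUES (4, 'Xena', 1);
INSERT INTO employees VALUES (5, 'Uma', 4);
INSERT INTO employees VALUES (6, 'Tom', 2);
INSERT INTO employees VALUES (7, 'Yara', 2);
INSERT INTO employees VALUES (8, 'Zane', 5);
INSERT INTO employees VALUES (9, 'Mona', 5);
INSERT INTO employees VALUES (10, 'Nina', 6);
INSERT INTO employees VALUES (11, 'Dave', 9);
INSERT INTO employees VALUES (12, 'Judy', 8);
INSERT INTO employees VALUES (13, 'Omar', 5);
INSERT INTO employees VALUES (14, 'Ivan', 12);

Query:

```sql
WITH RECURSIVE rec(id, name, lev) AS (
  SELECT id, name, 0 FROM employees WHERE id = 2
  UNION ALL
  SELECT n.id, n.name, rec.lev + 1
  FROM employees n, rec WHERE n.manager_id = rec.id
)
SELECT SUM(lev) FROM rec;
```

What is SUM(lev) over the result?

5

Base: id=2 (Liam) at lev 0.
Iteration 1: rows with manager_id in {2} -> Carol (id 3, lev 1), Tom (id 6, lev 1), Yara (id 7, lev 1).
Iteration 2: rows with manager_id in {3,6,7} -> Nina (id 10, lev 2).
Iteration 3: no rows with manager_id in {10}; recursion stops.
SUM(lev) = 0 + 1 + 1 + 1 + 2 = 5.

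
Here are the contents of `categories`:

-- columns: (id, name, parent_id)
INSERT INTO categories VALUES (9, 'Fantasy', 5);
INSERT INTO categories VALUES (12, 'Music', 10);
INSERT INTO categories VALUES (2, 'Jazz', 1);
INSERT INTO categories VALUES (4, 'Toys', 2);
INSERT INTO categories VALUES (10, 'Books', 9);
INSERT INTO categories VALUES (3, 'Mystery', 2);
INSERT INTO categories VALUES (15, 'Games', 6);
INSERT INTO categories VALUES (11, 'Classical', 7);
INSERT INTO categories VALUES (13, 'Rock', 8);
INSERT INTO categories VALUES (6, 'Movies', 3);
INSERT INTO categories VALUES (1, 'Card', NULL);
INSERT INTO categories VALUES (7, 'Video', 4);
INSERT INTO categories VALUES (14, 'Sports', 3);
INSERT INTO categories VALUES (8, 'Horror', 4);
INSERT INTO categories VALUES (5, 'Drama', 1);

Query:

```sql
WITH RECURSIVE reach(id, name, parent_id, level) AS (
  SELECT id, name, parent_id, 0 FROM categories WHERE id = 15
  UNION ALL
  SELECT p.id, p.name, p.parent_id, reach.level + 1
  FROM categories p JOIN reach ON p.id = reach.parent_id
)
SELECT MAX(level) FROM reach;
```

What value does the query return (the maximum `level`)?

4

Base: id=15 (Games), parent_id=6, level 0.
Iteration 1: join on id=6 -> Movies (id 6, parent_id=3, level 1).
Iteration 2: join on id=3 -> Mystery (id 3, parent_id=2, level 2).
Iteration 3: join on id=2 -> Jazz (id 2, parent_id=1, level 3).
Iteration 4: join on id=1 -> Card (id 1, parent_id=NULL, level 4).
Iteration 5: parent_id is NULL; no match; recursion stops.
level values: 0, 1, 2, 3, 4; the maximum is 4.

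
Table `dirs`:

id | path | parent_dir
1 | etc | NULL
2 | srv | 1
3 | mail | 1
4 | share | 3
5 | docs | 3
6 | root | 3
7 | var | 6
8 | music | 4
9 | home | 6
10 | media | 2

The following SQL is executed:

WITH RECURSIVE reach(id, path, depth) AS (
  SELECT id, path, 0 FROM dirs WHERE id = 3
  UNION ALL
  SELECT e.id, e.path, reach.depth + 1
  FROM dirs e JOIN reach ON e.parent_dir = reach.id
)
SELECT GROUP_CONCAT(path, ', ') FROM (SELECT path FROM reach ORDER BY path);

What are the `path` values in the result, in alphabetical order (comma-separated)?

Base: id=3 (mail) at depth 0.
Iteration 1: rows with parent_dir in {3} -> share (id 4, depth 1), docs (id 5, depth 1), root (id 6, depth 1).
Iteration 2: rows with parent_dir in {4,5,6} -> var (id 7, depth 2), music (id 8, depth 2), home (id 9, depth 2).
Iteration 3: no rows with parent_dir in {7,8,9}; recursion stops.

docs, home, mail, music, root, share, var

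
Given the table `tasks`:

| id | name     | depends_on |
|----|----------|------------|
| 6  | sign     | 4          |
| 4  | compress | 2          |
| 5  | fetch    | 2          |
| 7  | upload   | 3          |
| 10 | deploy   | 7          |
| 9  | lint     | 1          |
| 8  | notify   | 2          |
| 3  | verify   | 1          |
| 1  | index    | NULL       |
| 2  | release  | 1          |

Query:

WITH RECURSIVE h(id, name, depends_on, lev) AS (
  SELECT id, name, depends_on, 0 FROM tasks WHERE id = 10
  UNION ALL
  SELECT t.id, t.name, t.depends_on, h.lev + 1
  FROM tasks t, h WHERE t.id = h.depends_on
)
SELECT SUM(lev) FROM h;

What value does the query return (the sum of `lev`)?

Base: id=10 (deploy), depends_on=7, lev 0.
Iteration 1: join on id=7 -> upload (id 7, depends_on=3, lev 1).
Iteration 2: join on id=3 -> verify (id 3, depends_on=1, lev 2).
Iteration 3: join on id=1 -> index (id 1, depends_on=NULL, lev 3).
Iteration 4: depends_on is NULL; no match; recursion stops.
SUM(lev) = 0 + 1 + 2 + 3 = 6.

6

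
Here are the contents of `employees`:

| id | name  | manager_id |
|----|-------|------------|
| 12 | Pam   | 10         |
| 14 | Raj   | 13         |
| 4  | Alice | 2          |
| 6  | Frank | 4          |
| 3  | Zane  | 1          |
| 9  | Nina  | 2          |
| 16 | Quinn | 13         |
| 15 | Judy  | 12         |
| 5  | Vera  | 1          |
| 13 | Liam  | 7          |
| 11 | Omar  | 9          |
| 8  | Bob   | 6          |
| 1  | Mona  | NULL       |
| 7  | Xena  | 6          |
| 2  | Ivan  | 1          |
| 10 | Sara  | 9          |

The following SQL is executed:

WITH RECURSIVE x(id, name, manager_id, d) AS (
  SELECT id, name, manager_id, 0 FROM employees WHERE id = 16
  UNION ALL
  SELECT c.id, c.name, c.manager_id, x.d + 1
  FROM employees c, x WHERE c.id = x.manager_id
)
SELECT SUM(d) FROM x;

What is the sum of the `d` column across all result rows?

21

Base: id=16 (Quinn), manager_id=13, d 0.
Iteration 1: join on id=13 -> Liam (id 13, manager_id=7, d 1).
Iteration 2: join on id=7 -> Xena (id 7, manager_id=6, d 2).
Iteration 3: join on id=6 -> Frank (id 6, manager_id=4, d 3).
Iteration 4: join on id=4 -> Alice (id 4, manager_id=2, d 4).
Iteration 5: join on id=2 -> Ivan (id 2, manager_id=1, d 5).
Iteration 6: join on id=1 -> Mona (id 1, manager_id=NULL, d 6).
Iteration 7: manager_id is NULL; no match; recursion stops.
SUM(d) = 0 + 1 + 2 + 3 + 4 + 5 + 6 = 21.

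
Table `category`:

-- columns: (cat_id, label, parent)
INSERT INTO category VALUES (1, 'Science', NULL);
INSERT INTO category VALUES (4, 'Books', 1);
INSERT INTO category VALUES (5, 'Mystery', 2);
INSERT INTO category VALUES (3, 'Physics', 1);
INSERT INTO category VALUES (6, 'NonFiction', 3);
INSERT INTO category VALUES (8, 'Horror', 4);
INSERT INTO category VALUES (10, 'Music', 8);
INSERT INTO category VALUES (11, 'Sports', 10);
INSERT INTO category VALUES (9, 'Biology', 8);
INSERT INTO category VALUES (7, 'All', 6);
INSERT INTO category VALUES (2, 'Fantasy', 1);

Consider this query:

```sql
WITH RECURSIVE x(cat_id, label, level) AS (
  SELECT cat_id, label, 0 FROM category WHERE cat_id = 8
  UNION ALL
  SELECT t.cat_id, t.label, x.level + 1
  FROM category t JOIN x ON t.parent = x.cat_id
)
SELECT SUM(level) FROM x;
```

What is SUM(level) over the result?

Base: cat_id=8 (Horror) at level 0.
Iteration 1: rows with parent in {8} -> Biology (id 9, level 1), Music (id 10, level 1).
Iteration 2: rows with parent in {9,10} -> Sports (id 11, level 2).
Iteration 3: no rows with parent in {11}; recursion stops.
SUM(level) = 0 + 1 + 1 + 2 = 4.

4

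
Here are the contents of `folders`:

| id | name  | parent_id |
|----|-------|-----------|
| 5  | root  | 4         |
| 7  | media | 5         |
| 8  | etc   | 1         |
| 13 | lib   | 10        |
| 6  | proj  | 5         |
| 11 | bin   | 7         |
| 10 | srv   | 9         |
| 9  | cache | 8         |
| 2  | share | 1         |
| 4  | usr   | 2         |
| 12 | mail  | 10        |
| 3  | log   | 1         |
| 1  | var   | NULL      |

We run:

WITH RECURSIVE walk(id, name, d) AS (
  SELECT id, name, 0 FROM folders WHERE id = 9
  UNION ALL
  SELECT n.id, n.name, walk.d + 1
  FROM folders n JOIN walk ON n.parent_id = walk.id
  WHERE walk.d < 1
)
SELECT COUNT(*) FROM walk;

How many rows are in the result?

2

Base: id=9 (cache) at d 0.
Iteration 1: rows with parent_id in {9} -> srv (id 10, d 1).
Iteration 2: d < 1 fails for all current rows; recursion stops.
Total rows emitted: 2.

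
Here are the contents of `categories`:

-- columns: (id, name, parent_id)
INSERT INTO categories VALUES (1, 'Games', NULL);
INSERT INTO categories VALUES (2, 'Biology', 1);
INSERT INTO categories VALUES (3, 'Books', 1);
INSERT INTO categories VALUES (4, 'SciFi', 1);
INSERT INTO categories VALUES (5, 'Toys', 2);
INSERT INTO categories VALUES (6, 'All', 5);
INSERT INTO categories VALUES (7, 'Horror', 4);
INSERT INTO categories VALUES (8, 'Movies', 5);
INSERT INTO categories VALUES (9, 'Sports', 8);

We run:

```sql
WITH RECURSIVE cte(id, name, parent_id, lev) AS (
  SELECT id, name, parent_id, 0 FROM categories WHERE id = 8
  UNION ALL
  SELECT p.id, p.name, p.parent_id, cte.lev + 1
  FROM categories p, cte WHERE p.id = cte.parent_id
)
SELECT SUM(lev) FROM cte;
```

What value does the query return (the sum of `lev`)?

Base: id=8 (Movies), parent_id=5, lev 0.
Iteration 1: join on id=5 -> Toys (id 5, parent_id=2, lev 1).
Iteration 2: join on id=2 -> Biology (id 2, parent_id=1, lev 2).
Iteration 3: join on id=1 -> Games (id 1, parent_id=NULL, lev 3).
Iteration 4: parent_id is NULL; no match; recursion stops.
SUM(lev) = 0 + 1 + 2 + 3 = 6.

6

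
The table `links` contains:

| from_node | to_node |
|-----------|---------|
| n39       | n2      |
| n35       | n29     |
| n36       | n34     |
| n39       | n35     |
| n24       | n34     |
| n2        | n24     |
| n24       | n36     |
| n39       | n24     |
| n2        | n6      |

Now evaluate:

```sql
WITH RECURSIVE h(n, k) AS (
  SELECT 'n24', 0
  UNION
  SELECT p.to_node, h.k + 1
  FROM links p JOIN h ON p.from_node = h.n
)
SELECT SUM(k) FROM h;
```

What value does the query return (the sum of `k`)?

4

Base: (n24, k=0).
Iteration 1: edges from {n24} -> (n34, k=1), (n36, k=1).
Iteration 2: edges from {n34,n36} -> (n34, k=2).
Iteration 3: no outgoing edges from {n34}; recursion stops.
SUM(k) = 0 + 1 + 1 + 2 = 4.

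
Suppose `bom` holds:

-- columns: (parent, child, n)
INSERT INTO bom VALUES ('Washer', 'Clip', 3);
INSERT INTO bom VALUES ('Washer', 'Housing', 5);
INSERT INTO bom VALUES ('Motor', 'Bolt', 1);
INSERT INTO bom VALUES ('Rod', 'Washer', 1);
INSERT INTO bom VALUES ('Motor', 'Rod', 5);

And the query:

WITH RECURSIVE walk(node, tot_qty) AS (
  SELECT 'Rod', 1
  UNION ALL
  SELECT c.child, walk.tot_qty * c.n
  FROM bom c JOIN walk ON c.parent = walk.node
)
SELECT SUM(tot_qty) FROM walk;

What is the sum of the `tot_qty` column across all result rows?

10

Base: (Rod, tot_qty=1).
Iteration 1: components of {Rod} -> Washer = 1*1 = 1.
Iteration 2: components of {Washer} -> Clip = 1*3 = 3, Housing = 1*5 = 5.
Iteration 3: no further components; recursion stops.
SUM(tot_qty) = 1 + 1 + 3 + 5 = 10.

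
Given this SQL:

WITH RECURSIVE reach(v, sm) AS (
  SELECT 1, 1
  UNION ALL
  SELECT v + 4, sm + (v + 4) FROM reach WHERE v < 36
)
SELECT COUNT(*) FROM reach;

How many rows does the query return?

10

Base: v=1, sm=1.
Iteration 1: 1 < 36 holds -> v = 1 + 4 = 5, sm = 1 + 5 = 6.
Iteration 2: 5 < 36 holds -> v = 5 + 4 = 9, sm = 6 + 9 = 15.
Iteration 3: 9 < 36 holds -> v = 9 + 4 = 13, sm = 15 + 13 = 28.
Iteration 4: 13 < 36 holds -> v = 13 + 4 = 17, sm = 28 + 17 = 45.
Iteration 5: 17 < 36 holds -> v = 17 + 4 = 21, sm = 45 + 21 = 66.
Iteration 6: 21 < 36 holds -> v = 21 + 4 = 25, sm = 66 + 25 = 91.
Iteration 7: 25 < 36 holds -> v = 25 + 4 = 29, sm = 91 + 29 = 120.
Iteration 8: 29 < 36 holds -> v = 29 + 4 = 33, sm = 120 + 33 = 153.
Iteration 9: 33 < 36 holds -> v = 33 + 4 = 37, sm = 153 + 37 = 190.
Iteration 10: 37 < 36 fails; recursion stops.
Total rows emitted: 10.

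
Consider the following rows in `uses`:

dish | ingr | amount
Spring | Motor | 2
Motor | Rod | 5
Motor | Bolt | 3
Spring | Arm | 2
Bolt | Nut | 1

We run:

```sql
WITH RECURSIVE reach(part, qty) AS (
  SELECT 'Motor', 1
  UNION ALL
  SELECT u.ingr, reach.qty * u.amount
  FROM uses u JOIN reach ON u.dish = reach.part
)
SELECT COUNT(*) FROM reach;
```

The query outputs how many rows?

4

Base: (Motor, qty=1).
Iteration 1: components of {Motor} -> Bolt = 1*3 = 3, Rod = 1*5 = 5.
Iteration 2: components of {Bolt,Rod} -> Nut = 3*1 = 3.
Iteration 3: no further components; recursion stops.
Total rows emitted: 4.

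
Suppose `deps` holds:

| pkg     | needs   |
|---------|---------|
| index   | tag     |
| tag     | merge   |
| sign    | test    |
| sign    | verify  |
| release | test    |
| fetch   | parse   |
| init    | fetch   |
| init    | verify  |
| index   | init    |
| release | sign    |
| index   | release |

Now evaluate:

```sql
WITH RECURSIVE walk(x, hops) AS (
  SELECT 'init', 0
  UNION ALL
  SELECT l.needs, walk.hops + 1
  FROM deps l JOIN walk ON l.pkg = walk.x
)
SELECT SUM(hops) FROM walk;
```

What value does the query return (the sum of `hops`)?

4

Base: (init, hops=0).
Iteration 1: edges from {init} -> (fetch, hops=1), (verify, hops=1).
Iteration 2: edges from {fetch,verify} -> (parse, hops=2).
Iteration 3: no outgoing edges from {parse}; recursion stops.
SUM(hops) = 0 + 1 + 1 + 2 = 4.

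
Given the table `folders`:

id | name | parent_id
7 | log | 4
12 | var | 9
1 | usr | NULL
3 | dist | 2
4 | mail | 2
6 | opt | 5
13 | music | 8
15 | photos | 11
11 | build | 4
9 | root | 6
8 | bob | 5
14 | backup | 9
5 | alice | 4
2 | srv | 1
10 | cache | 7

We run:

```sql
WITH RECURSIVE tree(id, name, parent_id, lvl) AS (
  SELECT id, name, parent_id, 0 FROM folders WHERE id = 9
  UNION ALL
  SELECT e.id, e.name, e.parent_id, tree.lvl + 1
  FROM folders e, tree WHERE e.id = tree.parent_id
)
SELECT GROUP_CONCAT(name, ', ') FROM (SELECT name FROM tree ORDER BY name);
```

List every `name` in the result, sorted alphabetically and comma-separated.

alice, mail, opt, root, srv, usr

Base: id=9 (root), parent_id=6, lvl 0.
Iteration 1: join on id=6 -> opt (id 6, parent_id=5, lvl 1).
Iteration 2: join on id=5 -> alice (id 5, parent_id=4, lvl 2).
Iteration 3: join on id=4 -> mail (id 4, parent_id=2, lvl 3).
Iteration 4: join on id=2 -> srv (id 2, parent_id=1, lvl 4).
Iteration 5: join on id=1 -> usr (id 1, parent_id=NULL, lvl 5).
Iteration 6: parent_id is NULL; no match; recursion stops.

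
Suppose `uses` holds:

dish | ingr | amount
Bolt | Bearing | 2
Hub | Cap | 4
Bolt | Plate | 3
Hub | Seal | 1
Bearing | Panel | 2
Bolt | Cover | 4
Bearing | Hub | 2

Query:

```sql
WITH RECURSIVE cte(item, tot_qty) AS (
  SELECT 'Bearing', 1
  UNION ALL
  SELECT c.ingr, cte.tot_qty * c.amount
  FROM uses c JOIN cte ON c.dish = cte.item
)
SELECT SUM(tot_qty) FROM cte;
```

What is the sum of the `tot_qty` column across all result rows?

Base: (Bearing, tot_qty=1).
Iteration 1: components of {Bearing} -> Hub = 1*2 = 2, Panel = 1*2 = 2.
Iteration 2: components of {Hub,Panel} -> Cap = 2*4 = 8, Seal = 2*1 = 2.
Iteration 3: no further components; recursion stops.
SUM(tot_qty) = 1 + 2 + 2 + 2 + 8 = 15.

15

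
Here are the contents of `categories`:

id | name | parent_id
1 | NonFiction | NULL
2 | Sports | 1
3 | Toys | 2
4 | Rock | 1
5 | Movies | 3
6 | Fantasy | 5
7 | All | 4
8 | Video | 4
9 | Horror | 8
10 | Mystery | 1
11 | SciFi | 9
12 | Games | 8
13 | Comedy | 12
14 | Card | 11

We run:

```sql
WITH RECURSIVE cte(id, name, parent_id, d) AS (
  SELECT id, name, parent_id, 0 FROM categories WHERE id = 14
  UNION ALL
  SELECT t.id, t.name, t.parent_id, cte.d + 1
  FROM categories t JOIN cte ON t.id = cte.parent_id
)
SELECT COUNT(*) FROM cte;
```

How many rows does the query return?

6

Base: id=14 (Card), parent_id=11, d 0.
Iteration 1: join on id=11 -> SciFi (id 11, parent_id=9, d 1).
Iteration 2: join on id=9 -> Horror (id 9, parent_id=8, d 2).
Iteration 3: join on id=8 -> Video (id 8, parent_id=4, d 3).
Iteration 4: join on id=4 -> Rock (id 4, parent_id=1, d 4).
Iteration 5: join on id=1 -> NonFiction (id 1, parent_id=NULL, d 5).
Iteration 6: parent_id is NULL; no match; recursion stops.
Total rows emitted: 6.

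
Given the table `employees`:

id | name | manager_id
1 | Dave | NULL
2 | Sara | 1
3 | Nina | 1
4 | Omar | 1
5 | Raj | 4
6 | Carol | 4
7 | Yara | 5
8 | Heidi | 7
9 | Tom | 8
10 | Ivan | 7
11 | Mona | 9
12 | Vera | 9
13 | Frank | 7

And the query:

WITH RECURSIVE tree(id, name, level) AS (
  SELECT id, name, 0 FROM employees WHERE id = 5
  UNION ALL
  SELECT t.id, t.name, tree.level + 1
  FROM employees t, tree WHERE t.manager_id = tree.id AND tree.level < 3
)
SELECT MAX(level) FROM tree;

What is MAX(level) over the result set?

Base: id=5 (Raj) at level 0.
Iteration 1: rows with manager_id in {5} -> Yara (id 7, level 1).
Iteration 2: rows with manager_id in {7} -> Heidi (id 8, level 2), Ivan (id 10, level 2), Frank (id 13, level 2).
Iteration 3: rows with manager_id in {8,10,13} -> Tom (id 9, level 3).
Iteration 4: level < 3 fails for all current rows; recursion stops.
level values: 0, 1, 2, 2, 2, 3; the maximum is 3.

3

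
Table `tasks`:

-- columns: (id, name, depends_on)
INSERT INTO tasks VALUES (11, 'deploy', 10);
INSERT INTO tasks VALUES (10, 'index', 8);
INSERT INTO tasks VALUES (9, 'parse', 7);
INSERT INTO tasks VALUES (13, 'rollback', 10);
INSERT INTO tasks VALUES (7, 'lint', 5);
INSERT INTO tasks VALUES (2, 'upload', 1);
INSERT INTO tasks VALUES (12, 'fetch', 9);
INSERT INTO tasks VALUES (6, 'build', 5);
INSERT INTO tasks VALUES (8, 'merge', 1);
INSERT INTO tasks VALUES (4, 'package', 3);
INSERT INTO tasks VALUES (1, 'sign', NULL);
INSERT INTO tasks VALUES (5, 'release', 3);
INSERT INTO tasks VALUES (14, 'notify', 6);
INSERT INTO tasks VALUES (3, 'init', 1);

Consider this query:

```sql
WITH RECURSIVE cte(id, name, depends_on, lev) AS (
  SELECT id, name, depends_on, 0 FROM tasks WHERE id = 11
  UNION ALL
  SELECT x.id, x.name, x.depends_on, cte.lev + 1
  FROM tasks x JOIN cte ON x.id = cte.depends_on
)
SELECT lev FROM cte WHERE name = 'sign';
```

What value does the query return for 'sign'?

Base: id=11 (deploy), depends_on=10, lev 0.
Iteration 1: join on id=10 -> index (id 10, depends_on=8, lev 1).
Iteration 2: join on id=8 -> merge (id 8, depends_on=1, lev 2).
Iteration 3: join on id=1 -> sign (id 1, depends_on=NULL, lev 3).
Iteration 4: depends_on is NULL; no match; recursion stops.

3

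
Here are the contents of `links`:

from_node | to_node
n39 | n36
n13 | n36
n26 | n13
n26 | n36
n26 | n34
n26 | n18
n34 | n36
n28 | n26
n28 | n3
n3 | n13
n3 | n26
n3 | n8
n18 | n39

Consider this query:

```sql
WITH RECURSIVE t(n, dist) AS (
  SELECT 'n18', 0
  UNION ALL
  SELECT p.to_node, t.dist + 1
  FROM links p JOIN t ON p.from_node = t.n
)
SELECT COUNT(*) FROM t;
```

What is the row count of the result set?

3

Base: (n18, dist=0).
Iteration 1: edges from {n18} -> (n39, dist=1).
Iteration 2: edges from {n39} -> (n36, dist=2).
Iteration 3: no outgoing edges from {n36}; recursion stops.
Total rows emitted: 3.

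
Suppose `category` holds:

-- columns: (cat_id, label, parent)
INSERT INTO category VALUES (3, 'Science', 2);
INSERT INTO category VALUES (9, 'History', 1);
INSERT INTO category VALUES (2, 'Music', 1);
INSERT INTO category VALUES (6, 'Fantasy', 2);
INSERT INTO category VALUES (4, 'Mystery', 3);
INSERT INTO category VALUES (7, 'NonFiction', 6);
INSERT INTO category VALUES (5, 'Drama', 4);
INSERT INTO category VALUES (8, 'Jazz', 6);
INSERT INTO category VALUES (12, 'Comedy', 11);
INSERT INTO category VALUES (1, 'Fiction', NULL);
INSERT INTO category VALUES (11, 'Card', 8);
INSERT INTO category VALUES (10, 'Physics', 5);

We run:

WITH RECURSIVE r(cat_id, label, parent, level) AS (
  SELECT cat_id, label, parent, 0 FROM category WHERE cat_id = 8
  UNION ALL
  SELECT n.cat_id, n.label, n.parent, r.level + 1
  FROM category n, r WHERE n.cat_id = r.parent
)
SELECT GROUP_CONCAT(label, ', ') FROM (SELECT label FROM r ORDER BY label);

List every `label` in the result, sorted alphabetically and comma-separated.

Base: cat_id=8 (Jazz), parent=6, level 0.
Iteration 1: join on cat_id=6 -> Fantasy (id 6, parent=2, level 1).
Iteration 2: join on cat_id=2 -> Music (id 2, parent=1, level 2).
Iteration 3: join on cat_id=1 -> Fiction (id 1, parent=NULL, level 3).
Iteration 4: parent is NULL; no match; recursion stops.

Fantasy, Fiction, Jazz, Music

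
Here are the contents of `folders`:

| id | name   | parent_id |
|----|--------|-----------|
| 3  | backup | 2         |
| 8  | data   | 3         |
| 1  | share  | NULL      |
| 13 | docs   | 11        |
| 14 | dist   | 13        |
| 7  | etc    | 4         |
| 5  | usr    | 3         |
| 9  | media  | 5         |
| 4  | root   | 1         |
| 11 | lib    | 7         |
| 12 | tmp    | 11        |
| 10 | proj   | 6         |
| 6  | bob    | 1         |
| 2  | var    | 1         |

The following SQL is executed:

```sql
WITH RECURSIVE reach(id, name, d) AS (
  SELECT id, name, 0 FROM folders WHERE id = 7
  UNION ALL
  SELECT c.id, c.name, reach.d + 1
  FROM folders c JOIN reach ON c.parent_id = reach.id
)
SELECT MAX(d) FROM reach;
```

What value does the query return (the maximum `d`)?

Base: id=7 (etc) at d 0.
Iteration 1: rows with parent_id in {7} -> lib (id 11, d 1).
Iteration 2: rows with parent_id in {11} -> tmp (id 12, d 2), docs (id 13, d 2).
Iteration 3: rows with parent_id in {12,13} -> dist (id 14, d 3).
Iteration 4: no rows with parent_id in {14}; recursion stops.
d values: 0, 1, 2, 2, 3; the maximum is 3.

3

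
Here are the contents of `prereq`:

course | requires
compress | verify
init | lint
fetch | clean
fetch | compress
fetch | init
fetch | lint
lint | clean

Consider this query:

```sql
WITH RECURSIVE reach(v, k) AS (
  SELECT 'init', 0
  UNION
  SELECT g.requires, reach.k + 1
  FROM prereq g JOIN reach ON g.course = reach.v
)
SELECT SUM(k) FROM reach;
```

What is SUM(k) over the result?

3

Base: (init, k=0).
Iteration 1: edges from {init} -> (lint, k=1).
Iteration 2: edges from {lint} -> (clean, k=2).
Iteration 3: no outgoing edges from {clean}; recursion stops.
SUM(k) = 0 + 1 + 2 = 3.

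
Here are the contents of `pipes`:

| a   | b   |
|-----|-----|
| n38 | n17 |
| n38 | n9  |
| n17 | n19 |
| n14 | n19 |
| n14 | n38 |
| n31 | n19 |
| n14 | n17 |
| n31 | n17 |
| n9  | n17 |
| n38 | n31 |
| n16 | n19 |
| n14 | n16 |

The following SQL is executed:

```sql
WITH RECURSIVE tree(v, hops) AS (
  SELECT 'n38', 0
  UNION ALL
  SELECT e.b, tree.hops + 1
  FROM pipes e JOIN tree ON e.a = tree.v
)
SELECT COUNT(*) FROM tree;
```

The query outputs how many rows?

Base: (n38, hops=0).
Iteration 1: edges from {n38} -> (n17, hops=1), (n31, hops=1), (n9, hops=1).
Iteration 2: edges from {n17,n31,n9} -> (n17, hops=2) x2, (n19, hops=2) x2. [UNION ALL keeps all 4 new rows, including repeats]
Iteration 3: edges from {n17,n19} -> (n19, hops=3) x2. [UNION ALL keeps all 2 new rows, including repeats]
Iteration 4: no outgoing edges from {n19}; recursion stops.
Total rows emitted: 10.

10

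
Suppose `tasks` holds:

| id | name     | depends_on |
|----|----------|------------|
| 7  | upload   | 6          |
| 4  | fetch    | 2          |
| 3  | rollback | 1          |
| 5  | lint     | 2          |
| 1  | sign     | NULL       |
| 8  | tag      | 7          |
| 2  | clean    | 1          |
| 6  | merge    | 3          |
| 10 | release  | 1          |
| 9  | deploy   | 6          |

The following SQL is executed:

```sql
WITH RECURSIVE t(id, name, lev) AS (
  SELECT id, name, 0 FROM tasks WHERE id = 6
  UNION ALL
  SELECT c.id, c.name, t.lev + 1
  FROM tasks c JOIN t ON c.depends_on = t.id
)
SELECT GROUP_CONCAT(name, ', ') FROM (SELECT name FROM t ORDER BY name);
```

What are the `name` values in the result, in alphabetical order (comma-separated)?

Base: id=6 (merge) at lev 0.
Iteration 1: rows with depends_on in {6} -> upload (id 7, lev 1), deploy (id 9, lev 1).
Iteration 2: rows with depends_on in {7,9} -> tag (id 8, lev 2).
Iteration 3: no rows with depends_on in {8}; recursion stops.

deploy, merge, tag, upload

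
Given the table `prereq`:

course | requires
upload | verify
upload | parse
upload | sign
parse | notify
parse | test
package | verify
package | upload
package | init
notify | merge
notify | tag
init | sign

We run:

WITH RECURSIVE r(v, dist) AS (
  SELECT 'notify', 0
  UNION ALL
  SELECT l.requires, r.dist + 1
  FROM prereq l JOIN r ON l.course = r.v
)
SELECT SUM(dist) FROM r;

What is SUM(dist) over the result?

Base: (notify, dist=0).
Iteration 1: edges from {notify} -> (merge, dist=1), (tag, dist=1).
Iteration 2: no outgoing edges from {merge,tag}; recursion stops.
SUM(dist) = 0 + 1 + 1 = 2.

2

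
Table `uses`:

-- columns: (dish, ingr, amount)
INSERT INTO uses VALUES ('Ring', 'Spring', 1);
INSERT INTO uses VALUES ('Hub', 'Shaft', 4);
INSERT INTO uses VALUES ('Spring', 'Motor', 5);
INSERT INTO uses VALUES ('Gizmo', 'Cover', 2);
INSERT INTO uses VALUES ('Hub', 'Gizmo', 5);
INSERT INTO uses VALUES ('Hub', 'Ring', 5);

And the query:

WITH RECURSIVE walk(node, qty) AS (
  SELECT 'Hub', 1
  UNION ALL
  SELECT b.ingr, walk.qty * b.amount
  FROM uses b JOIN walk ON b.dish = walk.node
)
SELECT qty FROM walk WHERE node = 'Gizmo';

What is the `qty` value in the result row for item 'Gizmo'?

Base: (Hub, qty=1).
Iteration 1: components of {Hub} -> Gizmo = 1*5 = 5, Ring = 1*5 = 5, Shaft = 1*4 = 4.
Iteration 2: components of {Gizmo,Ring,Shaft} -> Cover = 5*2 = 10, Spring = 5*1 = 5.
Iteration 3: components of {Cover,Spring} -> Motor = 5*5 = 25.
Iteration 4: no further components; recursion stops.

5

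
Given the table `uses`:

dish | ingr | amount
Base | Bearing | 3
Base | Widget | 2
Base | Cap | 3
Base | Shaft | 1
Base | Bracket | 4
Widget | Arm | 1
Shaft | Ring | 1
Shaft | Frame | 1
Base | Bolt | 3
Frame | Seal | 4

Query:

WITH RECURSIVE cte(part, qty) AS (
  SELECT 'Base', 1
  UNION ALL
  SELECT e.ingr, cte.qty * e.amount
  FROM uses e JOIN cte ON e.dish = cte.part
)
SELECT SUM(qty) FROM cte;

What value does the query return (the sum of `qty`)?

Base: (Base, qty=1).
Iteration 1: components of {Base} -> Bearing = 1*3 = 3, Bolt = 1*3 = 3, Bracket = 1*4 = 4, Cap = 1*3 = 3, Shaft = 1*1 = 1, Widget = 1*2 = 2.
Iteration 2: components of {Bearing,Bolt,Bracket,Cap,Shaft,Widget} -> Arm = 2*1 = 2, Frame = 1*1 = 1, Ring = 1*1 = 1.
Iteration 3: components of {Arm,Frame,Ring} -> Seal = 1*4 = 4.
Iteration 4: no further components; recursion stops.
SUM(qty) = 1 + 3 + 2 + 3 + 1 + 4 + 3 + 2 + 1 + 1 + 4 = 25.

25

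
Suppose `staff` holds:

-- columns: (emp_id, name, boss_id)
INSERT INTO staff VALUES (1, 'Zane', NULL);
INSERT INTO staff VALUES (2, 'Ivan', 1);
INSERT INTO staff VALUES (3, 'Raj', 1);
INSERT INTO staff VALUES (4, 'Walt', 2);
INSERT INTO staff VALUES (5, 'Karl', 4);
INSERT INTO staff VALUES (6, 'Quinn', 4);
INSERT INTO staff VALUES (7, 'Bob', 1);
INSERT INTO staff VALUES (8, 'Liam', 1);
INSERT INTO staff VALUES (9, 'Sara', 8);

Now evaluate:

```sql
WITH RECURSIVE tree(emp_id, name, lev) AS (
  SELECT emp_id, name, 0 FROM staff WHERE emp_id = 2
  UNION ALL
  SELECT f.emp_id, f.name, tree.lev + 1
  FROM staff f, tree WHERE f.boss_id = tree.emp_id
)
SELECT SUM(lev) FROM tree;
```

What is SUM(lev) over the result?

5

Base: emp_id=2 (Ivan) at lev 0.
Iteration 1: rows with boss_id in {2} -> Walt (id 4, lev 1).
Iteration 2: rows with boss_id in {4} -> Karl (id 5, lev 2), Quinn (id 6, lev 2).
Iteration 3: no rows with boss_id in {5,6}; recursion stops.
SUM(lev) = 0 + 1 + 2 + 2 = 5.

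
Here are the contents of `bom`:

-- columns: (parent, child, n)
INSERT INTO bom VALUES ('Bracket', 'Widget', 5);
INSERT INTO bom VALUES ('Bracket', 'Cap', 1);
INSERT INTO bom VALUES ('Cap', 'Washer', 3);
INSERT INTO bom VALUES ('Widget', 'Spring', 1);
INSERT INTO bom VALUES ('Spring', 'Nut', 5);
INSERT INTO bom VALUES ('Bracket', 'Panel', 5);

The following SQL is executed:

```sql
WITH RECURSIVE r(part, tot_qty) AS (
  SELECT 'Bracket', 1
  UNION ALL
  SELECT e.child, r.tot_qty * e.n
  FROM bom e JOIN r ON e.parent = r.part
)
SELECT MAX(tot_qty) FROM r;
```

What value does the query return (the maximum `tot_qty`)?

25

Base: (Bracket, tot_qty=1).
Iteration 1: components of {Bracket} -> Cap = 1*1 = 1, Panel = 1*5 = 5, Widget = 1*5 = 5.
Iteration 2: components of {Cap,Panel,Widget} -> Spring = 5*1 = 5, Washer = 1*3 = 3.
Iteration 3: components of {Spring,Washer} -> Nut = 5*5 = 25.
Iteration 4: no further components; recursion stops.
tot_qty values: 1, 5, 1, 5, 5, 3, 25; the maximum is 25.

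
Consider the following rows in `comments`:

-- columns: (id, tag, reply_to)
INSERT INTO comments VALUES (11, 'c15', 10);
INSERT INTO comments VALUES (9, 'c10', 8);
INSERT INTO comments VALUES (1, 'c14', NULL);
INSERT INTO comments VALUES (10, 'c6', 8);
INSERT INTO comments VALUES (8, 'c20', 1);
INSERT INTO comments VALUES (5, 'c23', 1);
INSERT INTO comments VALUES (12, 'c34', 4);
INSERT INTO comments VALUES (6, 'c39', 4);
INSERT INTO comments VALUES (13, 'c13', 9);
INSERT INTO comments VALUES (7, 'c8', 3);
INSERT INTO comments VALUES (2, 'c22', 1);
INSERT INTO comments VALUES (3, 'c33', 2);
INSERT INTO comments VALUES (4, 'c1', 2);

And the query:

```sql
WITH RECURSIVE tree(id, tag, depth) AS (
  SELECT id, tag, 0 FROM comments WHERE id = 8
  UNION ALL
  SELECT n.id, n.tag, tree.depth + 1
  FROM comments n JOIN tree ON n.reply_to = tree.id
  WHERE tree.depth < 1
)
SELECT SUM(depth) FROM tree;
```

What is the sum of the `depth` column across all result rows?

Base: id=8 (c20) at depth 0.
Iteration 1: rows with reply_to in {8} -> c10 (id 9, depth 1), c6 (id 10, depth 1).
Iteration 2: depth < 1 fails for all current rows; recursion stops.
SUM(depth) = 0 + 1 + 1 = 2.

2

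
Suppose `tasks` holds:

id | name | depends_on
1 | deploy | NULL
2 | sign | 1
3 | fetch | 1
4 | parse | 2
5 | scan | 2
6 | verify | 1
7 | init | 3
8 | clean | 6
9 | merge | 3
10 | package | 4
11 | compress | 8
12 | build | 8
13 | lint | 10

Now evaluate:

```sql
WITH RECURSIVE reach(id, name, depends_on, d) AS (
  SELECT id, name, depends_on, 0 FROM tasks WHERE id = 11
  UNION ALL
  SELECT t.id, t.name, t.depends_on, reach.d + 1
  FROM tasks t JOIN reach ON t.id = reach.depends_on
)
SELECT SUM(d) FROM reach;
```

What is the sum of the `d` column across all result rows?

Base: id=11 (compress), depends_on=8, d 0.
Iteration 1: join on id=8 -> clean (id 8, depends_on=6, d 1).
Iteration 2: join on id=6 -> verify (id 6, depends_on=1, d 2).
Iteration 3: join on id=1 -> deploy (id 1, depends_on=NULL, d 3).
Iteration 4: depends_on is NULL; no match; recursion stops.
SUM(d) = 0 + 1 + 2 + 3 = 6.

6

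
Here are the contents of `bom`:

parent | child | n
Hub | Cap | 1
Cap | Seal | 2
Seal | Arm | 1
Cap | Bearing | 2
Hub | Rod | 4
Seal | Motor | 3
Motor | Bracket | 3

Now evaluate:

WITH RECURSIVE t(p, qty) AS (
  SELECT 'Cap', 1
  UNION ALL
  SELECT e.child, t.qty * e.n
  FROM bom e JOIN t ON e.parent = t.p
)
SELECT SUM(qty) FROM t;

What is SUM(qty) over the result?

31

Base: (Cap, qty=1).
Iteration 1: components of {Cap} -> Bearing = 1*2 = 2, Seal = 1*2 = 2.
Iteration 2: components of {Bearing,Seal} -> Arm = 2*1 = 2, Motor = 2*3 = 6.
Iteration 3: components of {Arm,Motor} -> Bracket = 6*3 = 18.
Iteration 4: no further components; recursion stops.
SUM(qty) = 1 + 2 + 2 + 2 + 6 + 18 = 31.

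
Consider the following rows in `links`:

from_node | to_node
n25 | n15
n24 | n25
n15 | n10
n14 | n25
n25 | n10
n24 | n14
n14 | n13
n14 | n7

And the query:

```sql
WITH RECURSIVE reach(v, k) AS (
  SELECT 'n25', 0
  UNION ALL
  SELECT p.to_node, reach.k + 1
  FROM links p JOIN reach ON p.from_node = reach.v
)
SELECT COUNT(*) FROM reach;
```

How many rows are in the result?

4

Base: (n25, k=0).
Iteration 1: edges from {n25} -> (n10, k=1), (n15, k=1).
Iteration 2: edges from {n10,n15} -> (n10, k=2).
Iteration 3: no outgoing edges from {n10}; recursion stops.
Total rows emitted: 4.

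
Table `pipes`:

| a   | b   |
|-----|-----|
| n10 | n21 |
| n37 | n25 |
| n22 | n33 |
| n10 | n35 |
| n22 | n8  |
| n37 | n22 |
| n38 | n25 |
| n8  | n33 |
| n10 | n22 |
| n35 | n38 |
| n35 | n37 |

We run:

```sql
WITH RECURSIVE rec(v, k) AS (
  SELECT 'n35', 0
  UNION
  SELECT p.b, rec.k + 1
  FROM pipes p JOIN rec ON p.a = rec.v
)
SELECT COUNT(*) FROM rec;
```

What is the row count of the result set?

Base: (n35, k=0).
Iteration 1: edges from {n35} -> (n37, k=1), (n38, k=1).
Iteration 2: edges from {n37,n38} -> (n22, k=2), (n25, k=2). [UNION drops 1 duplicate row(s)]
Iteration 3: edges from {n22,n25} -> (n33, k=3), (n8, k=3).
Iteration 4: edges from {n33,n8} -> (n33, k=4).
Iteration 5: no outgoing edges from {n33}; recursion stops.
Total rows emitted: 8.

8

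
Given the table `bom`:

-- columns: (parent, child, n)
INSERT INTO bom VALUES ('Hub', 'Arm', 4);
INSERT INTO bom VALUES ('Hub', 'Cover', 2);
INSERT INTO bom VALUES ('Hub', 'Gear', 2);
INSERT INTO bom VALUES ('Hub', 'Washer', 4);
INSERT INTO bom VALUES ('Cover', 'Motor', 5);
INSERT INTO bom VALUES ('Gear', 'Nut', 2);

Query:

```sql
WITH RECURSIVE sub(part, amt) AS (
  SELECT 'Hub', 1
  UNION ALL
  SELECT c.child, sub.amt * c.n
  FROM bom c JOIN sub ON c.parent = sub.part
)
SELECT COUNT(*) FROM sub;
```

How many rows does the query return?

Base: (Hub, amt=1).
Iteration 1: components of {Hub} -> Arm = 1*4 = 4, Cover = 1*2 = 2, Gear = 1*2 = 2, Washer = 1*4 = 4.
Iteration 2: components of {Arm,Cover,Gear,Washer} -> Motor = 2*5 = 10, Nut = 2*2 = 4.
Iteration 3: no further components; recursion stops.
Total rows emitted: 7.

7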